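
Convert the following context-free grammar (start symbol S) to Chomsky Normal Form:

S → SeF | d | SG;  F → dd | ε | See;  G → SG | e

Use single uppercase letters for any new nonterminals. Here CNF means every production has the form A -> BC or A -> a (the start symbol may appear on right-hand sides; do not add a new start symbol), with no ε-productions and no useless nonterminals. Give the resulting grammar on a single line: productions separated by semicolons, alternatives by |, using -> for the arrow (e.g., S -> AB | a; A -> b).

S -> d | SA | SD | SG; A -> e; B -> d; C -> AA; D -> AF; F -> BB | SC; G -> e | SG

Nullable: {F}; after ε-elimination: S -> d | SG | Se | SeF; F -> dd | See; G -> e | SG.
No unit productions to eliminate.
TERM: introduce B -> d, A -> e and substitute in every rule of length ≥2.
BIN: F -> SAA becomes F -> SC, C -> AA; S -> SAF becomes S -> SD, D -> AF.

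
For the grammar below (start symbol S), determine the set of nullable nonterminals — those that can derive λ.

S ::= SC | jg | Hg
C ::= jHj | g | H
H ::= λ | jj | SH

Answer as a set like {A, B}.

Directly nullable (have an ε-rule): {H}.
C is nullable via C -> H (every symbol on the right is already known nullable).
Not nullable: S — each has a terminal in every rule's right-hand side or depends on a non-nullable symbol.

{C, H}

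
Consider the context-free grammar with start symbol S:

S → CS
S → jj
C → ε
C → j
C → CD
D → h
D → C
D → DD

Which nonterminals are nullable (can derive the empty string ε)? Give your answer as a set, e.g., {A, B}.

Directly nullable (have an ε-rule): {C}.
D is nullable via D -> C (every symbol on the right is already known nullable).
Not nullable: S — each has a terminal in every rule's right-hand side or depends on a non-nullable symbol.

{C, D}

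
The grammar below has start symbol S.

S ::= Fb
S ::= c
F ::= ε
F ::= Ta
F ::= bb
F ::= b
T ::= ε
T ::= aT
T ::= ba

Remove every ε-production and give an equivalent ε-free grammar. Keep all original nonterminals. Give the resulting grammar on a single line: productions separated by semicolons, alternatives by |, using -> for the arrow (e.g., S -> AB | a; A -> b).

Nullable set: {F, T}.
S -> Fb: F nullable, giving Fb | b.
Drop F -> ε.
F -> Ta: T nullable, giving Ta | a.
Drop T -> ε.
T -> aT: T nullable, giving a | aT.
Unchanged (no nullable symbols): S -> c; F -> b; F -> bb; T -> ba.

S -> b | c | Fb; F -> a | b | Ta | bb; T -> a | aT | ba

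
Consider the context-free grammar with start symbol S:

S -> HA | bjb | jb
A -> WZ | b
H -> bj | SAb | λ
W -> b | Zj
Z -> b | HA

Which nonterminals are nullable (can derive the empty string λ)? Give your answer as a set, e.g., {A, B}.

{H}

Directly nullable (have an ε-rule): {H}.
Not nullable: A, S, W, Z — each has a terminal in every rule's right-hand side or depends on a non-nullable symbol.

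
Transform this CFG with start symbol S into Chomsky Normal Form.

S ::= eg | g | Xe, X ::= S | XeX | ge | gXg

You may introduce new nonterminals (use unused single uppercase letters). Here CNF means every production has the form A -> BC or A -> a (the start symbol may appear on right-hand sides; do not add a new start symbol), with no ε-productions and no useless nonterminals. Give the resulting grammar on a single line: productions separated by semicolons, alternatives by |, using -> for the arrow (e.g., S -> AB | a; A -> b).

S -> g | AB | XA; A -> e; B -> g; C -> XB; D -> AX; X -> g | AB | BA | BC | XA | XD

No ε-productions.
After unit-elimination: S -> g | Xe | eg; X -> g | Xe | eg | ge | XeX | gXg.
TERM: introduce A -> e, B -> g and substitute in every rule of length ≥2.
BIN: X -> BXB becomes X -> BC, C -> XB; X -> XAX becomes X -> XD, D -> AX.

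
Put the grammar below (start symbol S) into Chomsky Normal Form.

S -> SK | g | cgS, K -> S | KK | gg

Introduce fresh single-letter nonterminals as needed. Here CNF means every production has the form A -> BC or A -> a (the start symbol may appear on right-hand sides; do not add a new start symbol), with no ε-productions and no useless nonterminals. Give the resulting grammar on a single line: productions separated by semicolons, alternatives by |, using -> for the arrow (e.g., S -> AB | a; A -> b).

No ε-productions.
After unit-elimination: S -> g | SK | cgS; K -> g | KK | SK | gg | cgS.
TERM: introduce A -> c, B -> g and substitute in every rule of length ≥2.
BIN: K -> ABS becomes K -> AC, C -> BS; S -> ABS becomes S -> AD, D -> BS.

S -> g | AD | SK; A -> c; B -> g; C -> BS; D -> BS; K -> g | AC | BB | KK | SK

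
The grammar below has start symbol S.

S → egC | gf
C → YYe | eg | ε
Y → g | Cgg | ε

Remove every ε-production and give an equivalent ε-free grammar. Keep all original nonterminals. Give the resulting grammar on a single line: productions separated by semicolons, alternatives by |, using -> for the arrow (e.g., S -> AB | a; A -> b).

Nullable set: {C, Y}.
S -> egC: C nullable, giving eg | egC.
Drop C -> ε.
C -> YYe: Y, Y nullable, giving YYe | Ye | e.
Drop Y -> ε.
Y -> Cgg: C nullable, giving Cgg | gg.
Unchanged (no nullable symbols): S -> gf; C -> eg; Y -> g.

S -> eg | gf | egC; C -> e | Ye | eg | YYe; Y -> g | gg | Cgg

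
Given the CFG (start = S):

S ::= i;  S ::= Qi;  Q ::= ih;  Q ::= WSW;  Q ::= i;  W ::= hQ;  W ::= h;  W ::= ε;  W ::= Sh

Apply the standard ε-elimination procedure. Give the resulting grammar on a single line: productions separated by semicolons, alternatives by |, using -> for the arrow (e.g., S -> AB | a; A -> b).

S -> i | Qi; Q -> S | i | SW | WS | ih | WSW; W -> h | Sh | hQ

Nullable set: {W}.
Q -> WSW: W, W nullable, giving S | SW | WS | WSW.
Drop W -> ε.
Unchanged (no nullable symbols): S -> Qi; S -> i; Q -> i; Q -> ih; W -> Sh; W -> h; W -> hQ.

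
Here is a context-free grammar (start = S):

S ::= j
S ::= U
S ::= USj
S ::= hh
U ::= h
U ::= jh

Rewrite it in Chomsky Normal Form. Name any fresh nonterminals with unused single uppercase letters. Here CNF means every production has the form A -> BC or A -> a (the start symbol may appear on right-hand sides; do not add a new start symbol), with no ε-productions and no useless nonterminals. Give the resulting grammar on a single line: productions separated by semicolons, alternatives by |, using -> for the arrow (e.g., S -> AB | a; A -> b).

No ε-productions.
After unit-elimination: S -> h | j | hh | jh | USj; U -> h | jh.
TERM: introduce B -> h, A -> j and substitute in every rule of length ≥2.
BIN: S -> USA becomes S -> UC, C -> SA.

S -> h | j | AB | BB | UC; A -> j; B -> h; C -> SA; U -> h | AB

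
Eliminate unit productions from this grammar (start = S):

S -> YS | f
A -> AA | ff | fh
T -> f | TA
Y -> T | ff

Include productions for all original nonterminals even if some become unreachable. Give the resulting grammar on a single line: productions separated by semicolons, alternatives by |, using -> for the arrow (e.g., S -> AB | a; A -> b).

Unit productions: Y->T.
Unit pairs (A ⇒* B via units): (Y,T).
S: inherits non-unit rules of {S} → YS | f.
A: inherits non-unit rules of {A} → AA | ff | fh.
T: inherits non-unit rules of {T} → TA | f.
Y: inherits non-unit rules of {T, Y} → TA | f | ff.

S -> f | YS; A -> AA | ff | fh; T -> f | TA; Y -> f | TA | ff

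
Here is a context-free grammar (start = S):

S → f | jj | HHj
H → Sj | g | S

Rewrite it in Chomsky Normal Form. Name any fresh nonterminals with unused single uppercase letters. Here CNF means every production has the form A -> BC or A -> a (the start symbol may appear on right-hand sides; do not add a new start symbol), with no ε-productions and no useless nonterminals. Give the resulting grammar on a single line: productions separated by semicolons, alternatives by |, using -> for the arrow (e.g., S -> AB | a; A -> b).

S -> f | AA | HC; A -> j; B -> HA; C -> HA; H -> f | g | AA | HB | SA

No ε-productions.
After unit-elimination: S -> f | jj | HHj; H -> f | g | Sj | jj | HHj.
TERM: introduce A -> j and substitute in every rule of length ≥2.
BIN: H -> HHA becomes H -> HB, B -> HA; S -> HHA becomes S -> HC, C -> HA.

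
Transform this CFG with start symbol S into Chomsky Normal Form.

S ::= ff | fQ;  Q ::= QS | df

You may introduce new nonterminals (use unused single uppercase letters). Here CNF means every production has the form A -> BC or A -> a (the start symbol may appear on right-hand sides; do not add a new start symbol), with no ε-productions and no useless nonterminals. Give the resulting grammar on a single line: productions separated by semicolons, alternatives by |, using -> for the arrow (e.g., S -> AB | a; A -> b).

No ε-productions.
No unit productions to eliminate.
TERM: introduce A -> d, B -> f and substitute in every rule of length ≥2.

S -> BB | BQ; A -> d; B -> f; Q -> AB | QS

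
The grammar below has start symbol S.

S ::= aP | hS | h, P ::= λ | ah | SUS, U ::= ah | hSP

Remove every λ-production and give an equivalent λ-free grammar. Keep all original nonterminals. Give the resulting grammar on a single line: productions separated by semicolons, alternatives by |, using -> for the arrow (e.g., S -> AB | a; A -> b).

S -> a | h | aP | hS; P -> ah | SUS; U -> ah | hS | hSP

Nullable set: {P}.
S -> aP: P nullable, giving a | aP.
Drop P -> λ.
U -> hSP: P nullable, giving hS | hSP.
Unchanged (no nullable symbols): S -> h; S -> hS; P -> SUS; P -> ah; U -> ah.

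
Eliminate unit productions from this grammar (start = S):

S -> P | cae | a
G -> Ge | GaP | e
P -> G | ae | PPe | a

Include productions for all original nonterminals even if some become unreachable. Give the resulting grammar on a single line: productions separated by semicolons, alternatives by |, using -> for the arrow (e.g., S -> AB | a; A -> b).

S -> a | e | Ge | ae | GaP | PPe | cae; G -> e | Ge | GaP; P -> a | e | Ge | ae | GaP | PPe

Unit productions: P->G, S->P.
Unit pairs (A ⇒* B via units): (P,G), (S,G), (S,P).
S: inherits non-unit rules of {G, P, S} → GaP | Ge | PPe | a | ae | cae | e.
G: inherits non-unit rules of {G} → GaP | Ge | e.
P: inherits non-unit rules of {G, P} → GaP | Ge | PPe | a | ae | e.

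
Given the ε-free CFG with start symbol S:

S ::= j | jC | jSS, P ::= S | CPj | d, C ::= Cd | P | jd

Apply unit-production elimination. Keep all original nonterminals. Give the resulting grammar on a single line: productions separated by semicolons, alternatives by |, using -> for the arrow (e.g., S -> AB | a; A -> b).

S -> j | jC | jSS; C -> d | j | Cd | jC | jd | CPj | jSS; P -> d | j | jC | CPj | jSS

Unit productions: C->P, P->S.
Unit pairs (A ⇒* B via units): (C,P), (C,S), (P,S).
S: inherits non-unit rules of {S} → j | jC | jSS.
C: inherits non-unit rules of {C, P, S} → CPj | Cd | d | j | jC | jSS | jd.
P: inherits non-unit rules of {P, S} → CPj | d | j | jC | jSS.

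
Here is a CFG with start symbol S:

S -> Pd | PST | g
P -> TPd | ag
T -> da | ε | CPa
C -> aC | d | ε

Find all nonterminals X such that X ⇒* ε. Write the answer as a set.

Directly nullable (have an ε-rule): {C, T}.
Not nullable: P, S — each has a terminal in every rule's right-hand side or depends on a non-nullable symbol.

{C, T}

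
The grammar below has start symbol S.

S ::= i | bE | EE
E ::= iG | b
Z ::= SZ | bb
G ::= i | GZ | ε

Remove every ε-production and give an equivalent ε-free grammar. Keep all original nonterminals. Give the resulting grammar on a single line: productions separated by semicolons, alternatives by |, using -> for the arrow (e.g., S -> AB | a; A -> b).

S -> i | EE | bE; E -> b | i | iG; G -> Z | i | GZ; Z -> SZ | bb

Nullable set: {G}.
E -> iG: G nullable, giving i | iG.
Drop G -> ε.
G -> GZ: G nullable, giving GZ | Z.
Unchanged (no nullable symbols): S -> EE; S -> bE; S -> i; E -> b; G -> i; Z -> SZ; Z -> bb.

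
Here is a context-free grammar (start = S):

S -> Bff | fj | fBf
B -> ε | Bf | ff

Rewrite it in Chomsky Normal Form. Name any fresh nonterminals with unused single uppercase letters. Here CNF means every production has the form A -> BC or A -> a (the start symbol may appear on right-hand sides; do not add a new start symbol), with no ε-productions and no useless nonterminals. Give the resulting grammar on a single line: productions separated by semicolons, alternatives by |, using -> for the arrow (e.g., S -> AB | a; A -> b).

Nullable: {B}; after ε-elimination: S -> ff | fj | Bff | fBf; B -> f | Bf | ff.
No unit productions to eliminate.
TERM: introduce A -> f, C -> j and substitute in every rule of length ≥2.
BIN: S -> ABA becomes S -> AD, D -> BA; S -> BAA becomes S -> BE, E -> AA.

S -> AA | AC | AD | BE; A -> f; B -> f | AA | BA; C -> j; D -> BA; E -> AA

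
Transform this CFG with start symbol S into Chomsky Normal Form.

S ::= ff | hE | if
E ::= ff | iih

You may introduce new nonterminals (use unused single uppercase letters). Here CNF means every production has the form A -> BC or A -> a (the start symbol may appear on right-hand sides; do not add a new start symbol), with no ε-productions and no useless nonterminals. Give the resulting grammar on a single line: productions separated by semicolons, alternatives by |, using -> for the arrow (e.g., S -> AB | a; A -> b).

No ε-productions.
No unit productions to eliminate.
TERM: introduce A -> f, C -> h, B -> i and substitute in every rule of length ≥2.
BIN: E -> BBC becomes E -> BD, D -> BC.

S -> AA | BA | CE; A -> f; B -> i; C -> h; D -> BC; E -> AA | BD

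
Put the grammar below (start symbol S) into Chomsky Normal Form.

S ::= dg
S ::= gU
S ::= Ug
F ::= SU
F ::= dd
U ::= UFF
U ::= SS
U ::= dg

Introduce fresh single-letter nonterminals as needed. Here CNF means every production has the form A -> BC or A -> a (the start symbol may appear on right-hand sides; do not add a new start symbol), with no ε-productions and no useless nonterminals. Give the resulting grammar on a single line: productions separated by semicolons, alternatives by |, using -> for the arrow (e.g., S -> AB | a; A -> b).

No ε-productions.
No unit productions to eliminate.
TERM: introduce A -> d, B -> g and substitute in every rule of length ≥2.
BIN: U -> UFF becomes U -> UC, C -> FF.

S -> AB | BU | UB; A -> d; B -> g; C -> FF; F -> AA | SU; U -> AB | SS | UC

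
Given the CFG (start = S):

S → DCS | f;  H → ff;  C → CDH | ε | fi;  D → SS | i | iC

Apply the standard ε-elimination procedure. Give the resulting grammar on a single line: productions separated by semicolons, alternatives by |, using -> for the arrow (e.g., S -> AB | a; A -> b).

Nullable set: {C}.
S -> DCS: C nullable, giving DCS | DS.
Drop C -> ε.
C -> CDH: C nullable, giving CDH | DH.
D -> iC: C nullable, giving i | iC.
Unchanged (no nullable symbols): S -> f; C -> fi; D -> SS; D -> i; H -> ff.

S -> f | DS | DCS; C -> DH | fi | CDH; D -> i | SS | iC; H -> ff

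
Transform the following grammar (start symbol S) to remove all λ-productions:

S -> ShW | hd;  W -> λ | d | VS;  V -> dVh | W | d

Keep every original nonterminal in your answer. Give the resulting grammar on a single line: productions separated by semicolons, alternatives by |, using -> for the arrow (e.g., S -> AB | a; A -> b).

S -> Sh | hd | ShW; V -> W | d | dh | dVh; W -> S | d | VS

Nullable set: {V, W}.
S -> ShW: W nullable, giving Sh | ShW.
V -> W: W nullable, giving W.
V -> dVh: V nullable, giving dVh | dh.
Drop W -> λ.
W -> VS: V nullable, giving S | VS.
Unchanged (no nullable symbols): S -> hd; V -> d; W -> d.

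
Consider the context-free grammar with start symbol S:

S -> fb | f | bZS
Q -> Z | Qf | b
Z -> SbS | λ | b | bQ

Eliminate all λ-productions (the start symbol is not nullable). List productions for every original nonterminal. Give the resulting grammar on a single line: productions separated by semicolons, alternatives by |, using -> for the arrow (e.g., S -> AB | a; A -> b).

S -> f | bS | fb | bZS; Q -> Z | b | f | Qf; Z -> b | bQ | SbS

Nullable set: {Q, Z}.
S -> bZS: Z nullable, giving bS | bZS.
Q -> Qf: Q nullable, giving Qf | f.
Q -> Z: Z nullable, giving Z.
Drop Z -> λ.
Z -> bQ: Q nullable, giving b | bQ.
Unchanged (no nullable symbols): S -> f; S -> fb; Q -> b; Z -> SbS; Z -> b.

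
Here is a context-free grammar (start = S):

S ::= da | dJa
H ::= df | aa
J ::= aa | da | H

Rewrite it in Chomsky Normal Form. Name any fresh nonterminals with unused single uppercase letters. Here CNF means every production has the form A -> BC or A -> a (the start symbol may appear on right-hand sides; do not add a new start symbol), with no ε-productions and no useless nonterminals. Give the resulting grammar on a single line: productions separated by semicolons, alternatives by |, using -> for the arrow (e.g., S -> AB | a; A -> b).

S -> BA | BD; A -> a; B -> d; C -> f; D -> JA; J -> AA | BA | BC

No ε-productions.
After unit-elimination: S -> da | dJa; H -> aa | df; J -> aa | da | df.
TERM: introduce A -> a, B -> d, C -> f and substitute in every rule of length ≥2.
BIN: S -> BJA becomes S -> BD, D -> JA.
Drop unreachable/unproductive: H.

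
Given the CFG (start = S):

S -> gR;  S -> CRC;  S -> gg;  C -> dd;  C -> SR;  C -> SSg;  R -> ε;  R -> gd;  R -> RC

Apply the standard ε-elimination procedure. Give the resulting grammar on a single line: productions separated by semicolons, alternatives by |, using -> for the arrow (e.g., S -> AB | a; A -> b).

S -> g | CC | gR | gg | CRC; C -> S | SR | dd | SSg; R -> C | RC | gd

Nullable set: {R}.
S -> CRC: R nullable, giving CC | CRC.
S -> gR: R nullable, giving g | gR.
C -> SR: R nullable, giving S | SR.
Drop R -> ε.
R -> RC: R nullable, giving C | RC.
Unchanged (no nullable symbols): S -> gg; C -> SSg; C -> dd; R -> gd.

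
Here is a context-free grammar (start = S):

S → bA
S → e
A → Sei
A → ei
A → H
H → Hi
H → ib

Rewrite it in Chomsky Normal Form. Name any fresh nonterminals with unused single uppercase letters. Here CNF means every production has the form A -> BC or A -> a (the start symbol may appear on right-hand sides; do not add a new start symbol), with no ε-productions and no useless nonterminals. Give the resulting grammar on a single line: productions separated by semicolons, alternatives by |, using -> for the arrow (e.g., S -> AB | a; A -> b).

No ε-productions.
After unit-elimination: S -> e | bA; A -> Hi | ei | ib | Sei; H -> Hi | ib.
TERM: introduce D -> b, C -> e, B -> i and substitute in every rule of length ≥2.
BIN: A -> SCB becomes A -> SE, E -> CB.

S -> e | DA; A -> BD | CB | HB | SE; B -> i; C -> e; D -> b; E -> CB; H -> BD | HB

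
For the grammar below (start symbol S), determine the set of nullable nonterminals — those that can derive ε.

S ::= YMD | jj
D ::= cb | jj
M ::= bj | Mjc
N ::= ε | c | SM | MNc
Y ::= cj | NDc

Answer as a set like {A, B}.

Directly nullable (have an ε-rule): {N}.
Not nullable: D, M, S, Y — each has a terminal in every rule's right-hand side or depends on a non-nullable symbol.

{N}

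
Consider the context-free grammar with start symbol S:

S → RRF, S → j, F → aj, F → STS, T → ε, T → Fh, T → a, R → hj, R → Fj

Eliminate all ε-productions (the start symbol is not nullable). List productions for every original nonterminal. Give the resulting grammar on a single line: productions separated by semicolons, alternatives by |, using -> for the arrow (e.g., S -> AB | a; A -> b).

S -> j | RRF; F -> SS | aj | STS; R -> Fj | hj; T -> a | Fh

Nullable set: {T}.
F -> STS: T nullable, giving SS | STS.
Drop T -> ε.
Unchanged (no nullable symbols): S -> RRF; S -> j; F -> aj; R -> Fj; R -> hj; T -> Fh; T -> a.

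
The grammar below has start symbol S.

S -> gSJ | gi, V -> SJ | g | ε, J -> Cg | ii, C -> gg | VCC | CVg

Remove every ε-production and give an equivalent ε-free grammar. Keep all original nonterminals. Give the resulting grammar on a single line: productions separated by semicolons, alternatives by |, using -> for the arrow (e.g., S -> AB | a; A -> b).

S -> gi | gSJ; C -> CC | Cg | gg | CVg | VCC; J -> Cg | ii; V -> g | SJ

Nullable set: {V}.
C -> CVg: V nullable, giving CVg | Cg.
C -> VCC: V nullable, giving CC | VCC.
Drop V -> ε.
Unchanged (no nullable symbols): S -> gSJ; S -> gi; C -> gg; J -> Cg; J -> ii; V -> SJ; V -> g.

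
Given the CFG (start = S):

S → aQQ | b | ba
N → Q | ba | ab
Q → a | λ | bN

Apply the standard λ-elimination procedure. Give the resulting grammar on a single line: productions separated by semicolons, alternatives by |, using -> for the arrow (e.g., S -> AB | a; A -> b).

Nullable set: {N, Q}.
S -> aQQ: Q, Q nullable, giving a | aQ | aQQ.
N -> Q: Q nullable, giving Q.
Drop Q -> λ.
Q -> bN: N nullable, giving b | bN.
Unchanged (no nullable symbols): S -> b; S -> ba; N -> ab; N -> ba; Q -> a.

S -> a | b | aQ | ba | aQQ; N -> Q | ab | ba; Q -> a | b | bN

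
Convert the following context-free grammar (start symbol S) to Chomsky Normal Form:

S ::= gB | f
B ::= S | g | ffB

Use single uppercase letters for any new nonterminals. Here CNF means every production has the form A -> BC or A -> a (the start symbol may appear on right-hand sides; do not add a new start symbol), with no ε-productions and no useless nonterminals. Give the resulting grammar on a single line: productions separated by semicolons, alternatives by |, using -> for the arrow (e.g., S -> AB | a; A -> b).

S -> f | CB; A -> f; B -> f | g | AD | CB; C -> g; D -> AB

No ε-productions.
After unit-elimination: S -> f | gB; B -> f | g | gB | ffB.
TERM: introduce A -> f, C -> g and substitute in every rule of length ≥2.
BIN: B -> AAB becomes B -> AD, D -> AB.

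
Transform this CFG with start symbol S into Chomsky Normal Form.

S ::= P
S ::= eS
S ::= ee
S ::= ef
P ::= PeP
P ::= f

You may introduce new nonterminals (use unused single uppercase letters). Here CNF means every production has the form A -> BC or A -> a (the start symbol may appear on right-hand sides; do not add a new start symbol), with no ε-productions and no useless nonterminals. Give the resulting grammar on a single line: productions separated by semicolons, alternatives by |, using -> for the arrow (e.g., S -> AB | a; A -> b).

S -> f | AA | AB | AS | PD; A -> e; B -> f; C -> AP; D -> AP; P -> f | PC

No ε-productions.
After unit-elimination: S -> f | eS | ee | ef | PeP; P -> f | PeP.
TERM: introduce A -> e, B -> f and substitute in every rule of length ≥2.
BIN: P -> PAP becomes P -> PC, C -> AP; S -> PAP becomes S -> PD, D -> AP.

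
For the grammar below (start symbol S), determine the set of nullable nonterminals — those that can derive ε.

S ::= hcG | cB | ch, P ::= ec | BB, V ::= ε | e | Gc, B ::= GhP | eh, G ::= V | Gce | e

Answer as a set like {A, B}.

{G, V}

Directly nullable (have an ε-rule): {V}.
G is nullable via G -> V (every symbol on the right is already known nullable).
Not nullable: B, P, S — each has a terminal in every rule's right-hand side or depends on a non-nullable symbol.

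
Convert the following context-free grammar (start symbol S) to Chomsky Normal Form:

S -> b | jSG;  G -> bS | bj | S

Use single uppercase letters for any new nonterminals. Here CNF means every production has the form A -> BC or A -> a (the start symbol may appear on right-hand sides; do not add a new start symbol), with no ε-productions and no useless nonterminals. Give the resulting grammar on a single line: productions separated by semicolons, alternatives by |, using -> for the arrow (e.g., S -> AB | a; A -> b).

No ε-productions.
After unit-elimination: S -> b | jSG; G -> b | bS | bj | jSG.
TERM: introduce A -> b, B -> j and substitute in every rule of length ≥2.
BIN: G -> BSG becomes G -> BC, C -> SG; S -> BSG becomes S -> BD, D -> SG.

S -> b | BD; A -> b; B -> j; C -> SG; D -> SG; G -> b | AB | AS | BC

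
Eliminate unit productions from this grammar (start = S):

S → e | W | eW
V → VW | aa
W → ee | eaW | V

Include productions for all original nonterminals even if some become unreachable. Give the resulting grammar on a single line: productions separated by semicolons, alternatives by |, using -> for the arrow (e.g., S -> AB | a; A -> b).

S -> e | VW | aa | eW | ee | eaW; V -> VW | aa; W -> VW | aa | ee | eaW

Unit productions: S->W, W->V.
Unit pairs (A ⇒* B via units): (S,V), (S,W), (W,V).
S: inherits non-unit rules of {S, V, W} → VW | aa | e | eW | eaW | ee.
V: inherits non-unit rules of {V} → VW | aa.
W: inherits non-unit rules of {V, W} → VW | aa | eaW | ee.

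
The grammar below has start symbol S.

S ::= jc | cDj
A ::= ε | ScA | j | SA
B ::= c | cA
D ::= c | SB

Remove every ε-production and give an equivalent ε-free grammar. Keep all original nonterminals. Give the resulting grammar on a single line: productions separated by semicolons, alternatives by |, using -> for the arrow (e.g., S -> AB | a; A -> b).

S -> jc | cDj; A -> S | j | SA | Sc | ScA; B -> c | cA; D -> c | SB

Nullable set: {A}.
Drop A -> ε.
A -> SA: A nullable, giving S | SA.
A -> ScA: A nullable, giving Sc | ScA.
B -> cA: A nullable, giving c | cA.
Unchanged (no nullable symbols): S -> cDj; S -> jc; A -> j; B -> c; D -> SB; D -> c.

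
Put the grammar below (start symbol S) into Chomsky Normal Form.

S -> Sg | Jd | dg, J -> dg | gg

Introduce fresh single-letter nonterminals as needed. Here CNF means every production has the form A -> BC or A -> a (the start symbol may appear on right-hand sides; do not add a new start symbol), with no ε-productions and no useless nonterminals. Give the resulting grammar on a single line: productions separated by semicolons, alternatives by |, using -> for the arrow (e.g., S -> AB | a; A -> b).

S -> AB | JA | SB; A -> d; B -> g; J -> AB | BB

No ε-productions.
No unit productions to eliminate.
TERM: introduce A -> d, B -> g and substitute in every rule of length ≥2.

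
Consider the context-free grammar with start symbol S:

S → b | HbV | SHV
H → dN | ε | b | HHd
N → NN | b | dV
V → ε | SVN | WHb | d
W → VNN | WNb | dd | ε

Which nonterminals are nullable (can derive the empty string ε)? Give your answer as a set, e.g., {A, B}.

Directly nullable (have an ε-rule): {H, V, W}.
Not nullable: N, S — each has a terminal in every rule's right-hand side or depends on a non-nullable symbol.

{H, V, W}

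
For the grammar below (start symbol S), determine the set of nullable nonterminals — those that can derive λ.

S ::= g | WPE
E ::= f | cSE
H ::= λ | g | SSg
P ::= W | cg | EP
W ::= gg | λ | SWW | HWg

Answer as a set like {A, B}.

Directly nullable (have an ε-rule): {H, W}.
P is nullable via P -> W (every symbol on the right is already known nullable).
Not nullable: E, S — each has a terminal in every rule's right-hand side or depends on a non-nullable symbol.

{H, P, W}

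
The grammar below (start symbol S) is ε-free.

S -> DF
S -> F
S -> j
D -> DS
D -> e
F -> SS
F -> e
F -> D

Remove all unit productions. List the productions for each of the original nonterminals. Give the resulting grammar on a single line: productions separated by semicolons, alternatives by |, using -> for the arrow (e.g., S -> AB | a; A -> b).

Unit productions: F->D, S->F.
Unit pairs (A ⇒* B via units): (F,D), (S,D), (S,F).
S: inherits non-unit rules of {D, F, S} → DF | DS | SS | e | j.
D: inherits non-unit rules of {D} → DS | e.
F: inherits non-unit rules of {D, F} → DS | SS | e.

S -> e | j | DF | DS | SS; D -> e | DS; F -> e | DS | SS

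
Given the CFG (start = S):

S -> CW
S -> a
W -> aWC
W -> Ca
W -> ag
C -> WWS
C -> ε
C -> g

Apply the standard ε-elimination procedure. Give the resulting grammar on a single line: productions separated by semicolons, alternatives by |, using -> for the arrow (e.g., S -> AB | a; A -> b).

Nullable set: {C}.
S -> CW: C nullable, giving CW | W.
Drop C -> ε.
W -> Ca: C nullable, giving Ca | a.
W -> aWC: C nullable, giving aW | aWC.
Unchanged (no nullable symbols): S -> a; C -> WWS; C -> g; W -> ag.

S -> W | a | CW; C -> g | WWS; W -> a | Ca | aW | ag | aWC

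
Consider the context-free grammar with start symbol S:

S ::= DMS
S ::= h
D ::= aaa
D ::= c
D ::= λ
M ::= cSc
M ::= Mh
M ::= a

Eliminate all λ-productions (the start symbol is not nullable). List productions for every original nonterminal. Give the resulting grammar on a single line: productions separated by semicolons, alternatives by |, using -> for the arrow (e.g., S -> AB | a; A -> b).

S -> h | MS | DMS; D -> c | aaa; M -> a | Mh | cSc

Nullable set: {D}.
S -> DMS: D nullable, giving DMS | MS.
Drop D -> λ.
Unchanged (no nullable symbols): S -> h; D -> aaa; D -> c; M -> Mh; M -> a; M -> cSc.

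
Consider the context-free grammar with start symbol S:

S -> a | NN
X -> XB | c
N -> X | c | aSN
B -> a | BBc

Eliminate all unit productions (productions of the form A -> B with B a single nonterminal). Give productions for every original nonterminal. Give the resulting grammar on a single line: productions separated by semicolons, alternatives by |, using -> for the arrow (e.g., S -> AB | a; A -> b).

S -> a | NN; B -> a | BBc; N -> c | XB | aSN; X -> c | XB

Unit productions: N->X.
Unit pairs (A ⇒* B via units): (N,X).
S: inherits non-unit rules of {S} → NN | a.
B: inherits non-unit rules of {B} → BBc | a.
N: inherits non-unit rules of {N, X} → XB | aSN | c.
X: inherits non-unit rules of {X} → XB | c.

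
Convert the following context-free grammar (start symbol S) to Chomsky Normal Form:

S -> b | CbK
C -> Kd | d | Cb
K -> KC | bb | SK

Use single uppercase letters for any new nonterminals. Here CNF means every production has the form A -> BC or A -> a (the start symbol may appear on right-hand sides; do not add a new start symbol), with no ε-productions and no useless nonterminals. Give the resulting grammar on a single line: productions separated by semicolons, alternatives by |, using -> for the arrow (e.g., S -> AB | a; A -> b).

No ε-productions.
No unit productions to eliminate.
TERM: introduce A -> b, B -> d and substitute in every rule of length ≥2.
BIN: S -> CAK becomes S -> CD, D -> AK.

S -> b | CD; A -> b; B -> d; C -> d | CA | KB; D -> AK; K -> AA | KC | SK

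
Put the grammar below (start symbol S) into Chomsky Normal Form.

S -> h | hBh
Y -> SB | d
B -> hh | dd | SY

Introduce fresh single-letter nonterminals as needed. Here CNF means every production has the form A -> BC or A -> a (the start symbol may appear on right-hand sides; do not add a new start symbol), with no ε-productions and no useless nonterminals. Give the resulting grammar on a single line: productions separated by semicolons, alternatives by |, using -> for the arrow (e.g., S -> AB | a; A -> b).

S -> h | CD; A -> d; B -> AA | CC | SY; C -> h; D -> BC; Y -> d | SB

No ε-productions.
No unit productions to eliminate.
TERM: introduce A -> d, C -> h and substitute in every rule of length ≥2.
BIN: S -> CBC becomes S -> CD, D -> BC.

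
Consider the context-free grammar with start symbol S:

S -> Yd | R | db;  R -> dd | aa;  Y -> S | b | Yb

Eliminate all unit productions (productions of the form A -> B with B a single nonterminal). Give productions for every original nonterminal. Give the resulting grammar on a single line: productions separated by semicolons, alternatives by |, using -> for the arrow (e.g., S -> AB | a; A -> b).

S -> Yd | aa | db | dd; R -> aa | dd; Y -> b | Yb | Yd | aa | db | dd

Unit productions: S->R, Y->S.
Unit pairs (A ⇒* B via units): (S,R), (Y,R), (Y,S).
S: inherits non-unit rules of {R, S} → Yd | aa | db | dd.
R: inherits non-unit rules of {R} → aa | dd.
Y: inherits non-unit rules of {R, S, Y} → Yb | Yd | aa | b | db | dd.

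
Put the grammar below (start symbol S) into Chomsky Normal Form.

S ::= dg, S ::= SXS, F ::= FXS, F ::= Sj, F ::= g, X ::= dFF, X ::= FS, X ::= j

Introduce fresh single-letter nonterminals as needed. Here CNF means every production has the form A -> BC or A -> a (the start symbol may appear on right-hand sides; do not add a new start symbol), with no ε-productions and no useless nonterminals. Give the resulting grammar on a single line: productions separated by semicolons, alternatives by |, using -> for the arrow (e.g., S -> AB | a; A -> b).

S -> BC | SE; A -> j; B -> d; C -> g; D -> XS; E -> XS; F -> g | FD | SA; G -> FF; X -> j | BG | FS

No ε-productions.
No unit productions to eliminate.
TERM: introduce B -> d, C -> g, A -> j and substitute in every rule of length ≥2.
BIN: F -> FXS becomes F -> FD, D -> XS; S -> SXS becomes S -> SE, E -> XS; X -> BFF becomes X -> BG, G -> FF.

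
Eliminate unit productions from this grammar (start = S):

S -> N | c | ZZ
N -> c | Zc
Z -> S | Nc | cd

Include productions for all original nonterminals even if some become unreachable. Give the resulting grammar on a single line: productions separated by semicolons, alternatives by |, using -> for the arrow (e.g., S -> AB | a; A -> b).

Unit productions: S->N, Z->S.
Unit pairs (A ⇒* B via units): (S,N), (Z,N), (Z,S).
S: inherits non-unit rules of {N, S} → ZZ | Zc | c.
N: inherits non-unit rules of {N} → Zc | c.
Z: inherits non-unit rules of {N, S, Z} → Nc | ZZ | Zc | c | cd.

S -> c | ZZ | Zc; N -> c | Zc; Z -> c | Nc | ZZ | Zc | cd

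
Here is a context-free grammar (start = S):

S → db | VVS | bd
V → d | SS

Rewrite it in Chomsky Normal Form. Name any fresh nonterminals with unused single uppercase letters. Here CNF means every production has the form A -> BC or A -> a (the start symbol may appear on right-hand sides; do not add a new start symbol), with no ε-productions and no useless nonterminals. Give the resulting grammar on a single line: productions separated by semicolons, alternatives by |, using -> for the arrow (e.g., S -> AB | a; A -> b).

S -> AB | BA | VC; A -> b; B -> d; C -> VS; V -> d | SS

No ε-productions.
No unit productions to eliminate.
TERM: introduce A -> b, B -> d and substitute in every rule of length ≥2.
BIN: S -> VVS becomes S -> VC, C -> VS.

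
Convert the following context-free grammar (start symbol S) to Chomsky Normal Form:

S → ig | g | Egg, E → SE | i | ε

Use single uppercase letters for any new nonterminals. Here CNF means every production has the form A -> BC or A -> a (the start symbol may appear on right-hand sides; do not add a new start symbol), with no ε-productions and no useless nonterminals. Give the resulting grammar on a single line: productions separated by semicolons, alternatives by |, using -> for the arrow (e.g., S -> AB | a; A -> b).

Nullable: {E}; after ε-elimination: S -> g | gg | ig | Egg; E -> S | i | SE.
After unit-elimination: S -> g | gg | ig | Egg; E -> g | i | SE | gg | ig | Egg.
TERM: introduce A -> g, B -> i and substitute in every rule of length ≥2.
BIN: E -> EAA becomes E -> EC, C -> AA; S -> EAA becomes S -> ED, D -> AA.

S -> g | AA | BA | ED; A -> g; B -> i; C -> AA; D -> AA; E -> g | i | AA | BA | EC | SE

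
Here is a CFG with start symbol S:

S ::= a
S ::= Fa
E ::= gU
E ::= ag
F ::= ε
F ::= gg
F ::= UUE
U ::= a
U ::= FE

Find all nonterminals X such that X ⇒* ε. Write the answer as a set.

{F}

Directly nullable (have an ε-rule): {F}.
Not nullable: E, S, U — each has a terminal in every rule's right-hand side or depends on a non-nullable symbol.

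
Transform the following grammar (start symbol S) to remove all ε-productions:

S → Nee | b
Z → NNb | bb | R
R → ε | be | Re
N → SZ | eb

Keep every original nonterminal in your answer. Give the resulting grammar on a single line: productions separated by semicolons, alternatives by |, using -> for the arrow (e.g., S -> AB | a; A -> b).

Nullable set: {R, Z}.
N -> SZ: Z nullable, giving S | SZ.
Drop R -> ε.
R -> Re: R nullable, giving Re | e.
Z -> R: R nullable, giving R.
Unchanged (no nullable symbols): S -> Nee; S -> b; N -> eb; R -> be; Z -> NNb; Z -> bb.

S -> b | Nee; N -> S | SZ | eb; R -> e | Re | be; Z -> R | bb | NNb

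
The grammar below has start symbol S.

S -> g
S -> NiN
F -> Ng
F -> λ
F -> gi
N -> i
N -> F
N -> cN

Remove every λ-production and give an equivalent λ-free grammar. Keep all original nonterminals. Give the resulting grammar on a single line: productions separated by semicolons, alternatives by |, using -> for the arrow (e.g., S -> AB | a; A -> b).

S -> g | i | Ni | iN | NiN; F -> g | Ng | gi; N -> F | c | i | cN

Nullable set: {F, N}.
S -> NiN: N, N nullable, giving Ni | NiN | i | iN.
Drop F -> λ.
F -> Ng: N nullable, giving Ng | g.
N -> F: F nullable, giving F.
N -> cN: N nullable, giving c | cN.
Unchanged (no nullable symbols): S -> g; F -> gi; N -> i.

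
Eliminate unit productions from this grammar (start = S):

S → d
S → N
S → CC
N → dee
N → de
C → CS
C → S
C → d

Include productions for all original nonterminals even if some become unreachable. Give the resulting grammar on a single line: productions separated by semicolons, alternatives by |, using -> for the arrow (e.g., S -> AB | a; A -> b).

S -> d | CC | de | dee; C -> d | CC | CS | de | dee; N -> de | dee

Unit productions: C->S, S->N.
Unit pairs (A ⇒* B via units): (C,N), (C,S), (S,N).
S: inherits non-unit rules of {N, S} → CC | d | de | dee.
C: inherits non-unit rules of {C, N, S} → CC | CS | d | de | dee.
N: inherits non-unit rules of {N} → de | dee.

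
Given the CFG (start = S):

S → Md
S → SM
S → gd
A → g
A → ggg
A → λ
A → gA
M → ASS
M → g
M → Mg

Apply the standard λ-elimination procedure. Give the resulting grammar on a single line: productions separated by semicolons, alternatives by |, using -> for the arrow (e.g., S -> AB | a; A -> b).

Nullable set: {A}.
Drop A -> λ.
A -> gA: A nullable, giving g | gA.
M -> ASS: A nullable, giving ASS | SS.
Unchanged (no nullable symbols): S -> Md; S -> SM; S -> gd; A -> g; A -> ggg; M -> Mg; M -> g.

S -> Md | SM | gd; A -> g | gA | ggg; M -> g | Mg | SS | ASS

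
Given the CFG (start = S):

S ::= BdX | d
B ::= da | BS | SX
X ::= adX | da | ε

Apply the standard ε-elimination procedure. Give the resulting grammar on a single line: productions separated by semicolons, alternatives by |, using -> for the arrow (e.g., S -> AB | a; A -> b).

Nullable set: {X}.
S -> BdX: X nullable, giving Bd | BdX.
B -> SX: X nullable, giving S | SX.
Drop X -> ε.
X -> adX: X nullable, giving ad | adX.
Unchanged (no nullable symbols): S -> d; B -> BS; B -> da; X -> da.

S -> d | Bd | BdX; B -> S | BS | SX | da; X -> ad | da | adX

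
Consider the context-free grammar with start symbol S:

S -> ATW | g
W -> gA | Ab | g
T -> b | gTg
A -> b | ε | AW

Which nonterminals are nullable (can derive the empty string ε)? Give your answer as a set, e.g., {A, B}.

Directly nullable (have an ε-rule): {A}.
Not nullable: S, T, W — each has a terminal in every rule's right-hand side or depends on a non-nullable symbol.

{A}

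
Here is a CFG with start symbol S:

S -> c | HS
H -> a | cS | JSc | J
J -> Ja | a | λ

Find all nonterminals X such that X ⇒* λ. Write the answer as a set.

Directly nullable (have an ε-rule): {J}.
H is nullable via H -> J (every symbol on the right is already known nullable).
Not nullable: S — each has a terminal in every rule's right-hand side or depends on a non-nullable symbol.

{H, J}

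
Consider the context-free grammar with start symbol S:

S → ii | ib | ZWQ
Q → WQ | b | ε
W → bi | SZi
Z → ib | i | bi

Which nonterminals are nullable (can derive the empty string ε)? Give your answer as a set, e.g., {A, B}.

{Q}

Directly nullable (have an ε-rule): {Q}.
Not nullable: S, W, Z — each has a terminal in every rule's right-hand side or depends on a non-nullable symbol.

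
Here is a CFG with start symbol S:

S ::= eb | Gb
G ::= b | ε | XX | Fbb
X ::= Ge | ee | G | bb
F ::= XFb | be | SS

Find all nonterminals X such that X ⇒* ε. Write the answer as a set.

{G, X}

Directly nullable (have an ε-rule): {G}.
X is nullable via X -> G (every symbol on the right is already known nullable).
Not nullable: F, S — each has a terminal in every rule's right-hand side or depends on a non-nullable symbol.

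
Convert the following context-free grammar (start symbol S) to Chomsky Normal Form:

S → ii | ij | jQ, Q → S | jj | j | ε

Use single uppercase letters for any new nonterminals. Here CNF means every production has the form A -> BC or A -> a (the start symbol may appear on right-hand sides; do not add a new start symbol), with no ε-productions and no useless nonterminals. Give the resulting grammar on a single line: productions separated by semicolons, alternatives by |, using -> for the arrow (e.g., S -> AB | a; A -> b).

Nullable: {Q}; after ε-elimination: S -> j | ii | ij | jQ; Q -> S | j | jj.
After unit-elimination: S -> j | ii | ij | jQ; Q -> j | ii | ij | jQ | jj.
TERM: introduce A -> i, B -> j and substitute in every rule of length ≥2.

S -> j | AA | AB | BQ; A -> i; B -> j; Q -> j | AA | AB | BB | BQ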